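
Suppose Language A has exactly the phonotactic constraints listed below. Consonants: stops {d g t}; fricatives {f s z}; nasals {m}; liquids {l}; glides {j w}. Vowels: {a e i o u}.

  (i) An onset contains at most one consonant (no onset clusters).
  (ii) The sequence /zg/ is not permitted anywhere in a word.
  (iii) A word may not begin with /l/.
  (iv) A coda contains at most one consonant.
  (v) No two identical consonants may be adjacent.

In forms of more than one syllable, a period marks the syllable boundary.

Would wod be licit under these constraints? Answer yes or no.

wod — σ1 onset /w/, coda /d/ ok → licit

yes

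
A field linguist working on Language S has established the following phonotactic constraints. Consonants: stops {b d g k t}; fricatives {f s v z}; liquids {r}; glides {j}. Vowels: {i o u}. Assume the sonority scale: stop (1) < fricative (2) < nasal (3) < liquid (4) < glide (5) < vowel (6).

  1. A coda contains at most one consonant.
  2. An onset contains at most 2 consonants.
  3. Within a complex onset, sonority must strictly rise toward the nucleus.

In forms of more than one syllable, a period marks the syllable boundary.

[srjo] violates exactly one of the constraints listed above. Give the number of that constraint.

2

[srjo]: syllable 1 onset /srj/ has 3 consonants (> 2).
This is a violation of constraint 2: "An onset contains at most 2 consonants."
The remaining constraints (1, 3) are satisfied.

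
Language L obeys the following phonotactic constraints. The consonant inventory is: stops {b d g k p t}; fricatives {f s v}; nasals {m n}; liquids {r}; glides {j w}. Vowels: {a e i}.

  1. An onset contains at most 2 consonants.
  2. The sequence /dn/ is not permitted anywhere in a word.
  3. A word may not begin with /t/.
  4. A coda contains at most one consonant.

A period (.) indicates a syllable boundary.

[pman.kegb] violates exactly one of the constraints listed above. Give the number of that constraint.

[pman.kegb]: syllable 2 coda /gb/ has 2 consonants (> 1).
This is a violation of constraint 4: "A coda contains at most one consonant."
The remaining constraints (1, 2, 3) are satisfied.

4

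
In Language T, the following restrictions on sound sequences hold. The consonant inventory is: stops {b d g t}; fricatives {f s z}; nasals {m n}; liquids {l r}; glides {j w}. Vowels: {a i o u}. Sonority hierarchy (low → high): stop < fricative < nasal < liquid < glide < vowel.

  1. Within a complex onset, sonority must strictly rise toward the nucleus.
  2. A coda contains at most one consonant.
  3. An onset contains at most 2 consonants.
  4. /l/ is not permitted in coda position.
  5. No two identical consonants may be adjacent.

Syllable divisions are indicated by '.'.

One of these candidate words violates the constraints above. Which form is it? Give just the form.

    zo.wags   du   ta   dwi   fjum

zo.wags

zo.wags — violates constraint 2: syllable 2 coda /gs/ has 2 consonants (> 1) → ill-formed
du — σ1 onset /d/, coda /∅/ ok → well-formed
ta — σ1 onset /t/, coda /∅/ ok → well-formed
dwi — σ1 onset /dw/ (1→5 rises), coda /∅/ ok → well-formed
fjum — σ1 onset /fj/ (2→5 rises), coda /m/ ok → well-formed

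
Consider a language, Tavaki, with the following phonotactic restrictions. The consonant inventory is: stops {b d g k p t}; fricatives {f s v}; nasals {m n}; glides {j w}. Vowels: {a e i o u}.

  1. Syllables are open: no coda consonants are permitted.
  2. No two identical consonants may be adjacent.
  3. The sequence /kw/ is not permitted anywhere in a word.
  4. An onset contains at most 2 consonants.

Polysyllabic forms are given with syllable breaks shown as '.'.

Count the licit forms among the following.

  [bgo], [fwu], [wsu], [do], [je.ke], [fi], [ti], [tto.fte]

[bgo] — σ1 onset /bg/ (2C), coda /∅/ ok → licit
[fwu] — σ1 onset /fw/ (2C), coda /∅/ ok → licit
[wsu] — σ1 onset /ws/ (2C), coda /∅/ ok → licit
[do] — σ1 onset /d/, coda /∅/ ok → licit
[je.ke] — σ1 onset /j/, coda /∅/ ok; σ2 onset /k/, coda /∅/ ok → licit
[fi] — σ1 onset /f/, coda /∅/ ok → licit
[ti] — σ1 onset /t/, coda /∅/ ok → licit
[tto.fte] — violates constraint 2: adjacent identical consonants /tt/ → illicit
Licit: [bgo], [fwu], [wsu], [do], [je.ke], [fi], [ti] → 7.

7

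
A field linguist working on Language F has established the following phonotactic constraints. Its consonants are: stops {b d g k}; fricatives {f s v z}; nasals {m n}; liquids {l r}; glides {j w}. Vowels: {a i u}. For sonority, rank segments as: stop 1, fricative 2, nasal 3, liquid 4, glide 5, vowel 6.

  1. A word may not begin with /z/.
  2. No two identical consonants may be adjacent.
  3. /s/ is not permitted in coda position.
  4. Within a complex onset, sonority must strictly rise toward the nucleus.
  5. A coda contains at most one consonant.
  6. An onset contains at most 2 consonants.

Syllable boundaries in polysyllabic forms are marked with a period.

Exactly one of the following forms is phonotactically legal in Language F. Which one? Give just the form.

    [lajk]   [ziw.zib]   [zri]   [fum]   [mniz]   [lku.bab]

[lajk] — violates constraint 5: syllable 1 coda /jk/ has 2 consonants (> 1) → phonotactically illegal
[ziw.zib] — violates constraint 1: word begins with /z/ → phonotactically illegal
[zri] — violates constraint 1: word begins with /z/ → phonotactically illegal
[fum] — σ1 onset /f/, coda /m/ ok → phonotactically legal
[mniz] — violates constraint 4: syllable 1 onset /mn/: /m/ (nasal, 3) → /n/ (nasal, 3) does not rise → phonotactically illegal
[lku.bab] — violates constraint 4: syllable 1 onset /lk/: /l/ (liquid, 4) → /k/ (stop, 1) does not rise → phonotactically illegal

[fum]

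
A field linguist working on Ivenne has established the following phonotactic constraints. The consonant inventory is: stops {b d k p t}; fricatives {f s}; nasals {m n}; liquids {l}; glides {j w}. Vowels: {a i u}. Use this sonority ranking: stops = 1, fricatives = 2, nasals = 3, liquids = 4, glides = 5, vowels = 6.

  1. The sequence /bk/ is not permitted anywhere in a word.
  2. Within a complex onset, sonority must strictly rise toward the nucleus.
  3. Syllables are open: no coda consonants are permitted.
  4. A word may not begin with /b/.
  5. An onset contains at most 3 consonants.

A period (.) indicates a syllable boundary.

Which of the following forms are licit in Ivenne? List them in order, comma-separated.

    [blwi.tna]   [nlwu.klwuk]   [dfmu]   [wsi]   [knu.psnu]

[blwi.tna] — violates constraint 4: word begins with /b/ → illicit
[nlwu.klwuk] — violates constraint 3: syllable 2 coda /k/ has 1 consonant (> 0) → illicit
[dfmu] — σ1 onset /dfm/ (1→2→3 rises), coda /∅/ ok → licit
[wsi] — violates constraint 2: syllable 1 onset /ws/: /w/ (glide, 5) → /s/ (fricative, 2) does not rise → illicit
[knu.psnu] — σ1 onset /kn/ (1→3 rises), coda /∅/ ok; σ2 onset /psn/ (1→2→3 rises), coda /∅/ ok → licit

[dfmu], [knu.psnu]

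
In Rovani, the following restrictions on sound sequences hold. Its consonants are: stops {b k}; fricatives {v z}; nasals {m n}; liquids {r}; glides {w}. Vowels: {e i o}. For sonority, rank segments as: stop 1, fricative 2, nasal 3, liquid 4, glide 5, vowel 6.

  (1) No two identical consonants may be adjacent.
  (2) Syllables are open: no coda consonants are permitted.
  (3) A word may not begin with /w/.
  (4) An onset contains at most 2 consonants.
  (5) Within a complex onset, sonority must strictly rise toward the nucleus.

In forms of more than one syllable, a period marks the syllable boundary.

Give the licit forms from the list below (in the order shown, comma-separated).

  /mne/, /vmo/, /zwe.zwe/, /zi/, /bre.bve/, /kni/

/mne/ — violates constraint 5: syllable 1 onset /mn/: /m/ (nasal, 3) → /n/ (nasal, 3) does not rise → illicit
/vmo/ — σ1 onset /vm/ (2→3 rises), coda /∅/ ok → licit
/zwe.zwe/ — σ1 onset /zw/ (2→5 rises), coda /∅/ ok; σ2 onset /zw/ (2→5 rises), coda /∅/ ok → licit
/zi/ — σ1 onset /z/, coda /∅/ ok → licit
/bre.bve/ — σ1 onset /br/ (1→4 rises), coda /∅/ ok; σ2 onset /bv/ (1→2 rises), coda /∅/ ok → licit
/kni/ — σ1 onset /kn/ (1→3 rises), coda /∅/ ok → licit

/vmo/, /zwe.zwe/, /zi/, /bre.bve/, /kni/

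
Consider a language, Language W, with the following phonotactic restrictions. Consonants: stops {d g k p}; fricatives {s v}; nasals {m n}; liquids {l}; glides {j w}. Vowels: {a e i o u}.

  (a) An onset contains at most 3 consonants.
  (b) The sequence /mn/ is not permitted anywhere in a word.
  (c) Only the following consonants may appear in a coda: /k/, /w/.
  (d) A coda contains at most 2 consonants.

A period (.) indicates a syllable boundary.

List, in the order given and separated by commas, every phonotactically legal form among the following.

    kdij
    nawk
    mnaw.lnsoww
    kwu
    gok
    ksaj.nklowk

kdij — violates constraint (c): syllable 1 coda contains /j/, which is not a licensed coda consonant → phonotactically illegal
nawk — σ1 onset /n/, coda /wk/ (2C) ok → phonotactically legal
mnaw.lnsoww — violates constraint (b): contains banned sequence /mn/ → phonotactically illegal
kwu — σ1 onset /kw/ (2C), coda /∅/ ok → phonotactically legal
gok — σ1 onset /g/, coda /k/ ok → phonotactically legal
ksaj.nklowk — violates constraint (c): syllable 1 coda contains /j/, which is not a licensed coda consonant → phonotactically illegal

nawk, kwu, gok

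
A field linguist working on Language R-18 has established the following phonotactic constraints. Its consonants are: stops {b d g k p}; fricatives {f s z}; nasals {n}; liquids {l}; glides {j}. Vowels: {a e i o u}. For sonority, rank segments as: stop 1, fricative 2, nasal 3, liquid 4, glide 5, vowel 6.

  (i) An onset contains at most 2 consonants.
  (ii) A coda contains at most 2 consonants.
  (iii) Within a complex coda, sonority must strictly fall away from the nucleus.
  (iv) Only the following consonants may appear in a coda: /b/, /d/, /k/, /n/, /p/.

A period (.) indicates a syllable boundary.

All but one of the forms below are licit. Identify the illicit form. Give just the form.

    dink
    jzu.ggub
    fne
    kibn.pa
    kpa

kibn.pa

dink — σ1 onset /d/, coda /nk/ (3→1 falls) ok → licit
jzu.ggub — σ1 onset /jz/ (2C), coda /∅/ ok; σ2 onset /gg/ (2C), coda /b/ ok → licit
fne — σ1 onset /fn/ (2C), coda /∅/ ok → licit
kibn.pa — violates constraint (iii): syllable 1 coda /bn/: /b/ (stop, 1) → /n/ (nasal, 3) does not fall → illicit
kpa — σ1 onset /kp/ (2C), coda /∅/ ok → licit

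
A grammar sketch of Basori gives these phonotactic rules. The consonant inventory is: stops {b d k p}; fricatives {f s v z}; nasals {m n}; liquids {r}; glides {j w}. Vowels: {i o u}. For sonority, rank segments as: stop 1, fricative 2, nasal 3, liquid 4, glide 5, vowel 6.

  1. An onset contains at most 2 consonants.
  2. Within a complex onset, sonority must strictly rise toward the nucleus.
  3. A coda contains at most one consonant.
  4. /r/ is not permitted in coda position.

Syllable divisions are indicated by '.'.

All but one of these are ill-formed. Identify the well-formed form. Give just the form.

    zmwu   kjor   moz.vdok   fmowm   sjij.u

sjij.u

zmwu — violates constraint 1: syllable 1 onset /zmw/ has 3 consonants (> 2) → ill-formed
kjor — violates constraint 4: syllable 1 coda contains /r/ → ill-formed
moz.vdok — violates constraint 2: syllable 2 onset /vd/: /v/ (fricative, 2) → /d/ (stop, 1) does not rise → ill-formed
fmowm — violates constraint 3: syllable 1 coda /wm/ has 2 consonants (> 1) → ill-formed
sjij.u — σ1 onset /sj/ (2→5 rises), coda /j/ ok; σ2 onset /∅/, coda /∅/ ok → well-formed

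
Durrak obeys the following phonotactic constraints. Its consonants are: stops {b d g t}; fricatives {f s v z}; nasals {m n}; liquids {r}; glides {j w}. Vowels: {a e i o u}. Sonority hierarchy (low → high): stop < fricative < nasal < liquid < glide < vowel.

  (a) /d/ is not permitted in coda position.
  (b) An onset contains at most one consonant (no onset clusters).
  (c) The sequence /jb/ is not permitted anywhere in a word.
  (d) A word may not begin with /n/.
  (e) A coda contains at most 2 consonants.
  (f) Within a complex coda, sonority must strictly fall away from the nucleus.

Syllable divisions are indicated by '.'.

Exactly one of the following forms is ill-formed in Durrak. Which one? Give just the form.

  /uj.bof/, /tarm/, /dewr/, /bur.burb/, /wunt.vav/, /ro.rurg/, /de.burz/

/uj.bof/

/uj.bof/ — violates constraint (c): contains banned sequence /jb/ → ill-formed
/tarm/ — σ1 onset /t/, coda /rm/ (4→3 falls) ok → well-formed
/dewr/ — σ1 onset /d/, coda /wr/ (5→4 falls) ok → well-formed
/bur.burb/ — σ1 onset /b/, coda /r/ ok; σ2 onset /b/, coda /rb/ (4→1 falls) ok → well-formed
/wunt.vav/ — σ1 onset /w/, coda /nt/ (3→1 falls) ok; σ2 onset /v/, coda /v/ ok → well-formed
/ro.rurg/ — σ1 onset /r/, coda /∅/ ok; σ2 onset /r/, coda /rg/ (4→1 falls) ok → well-formed
/de.burz/ — σ1 onset /d/, coda /∅/ ok; σ2 onset /b/, coda /rz/ (4→2 falls) ok → well-formed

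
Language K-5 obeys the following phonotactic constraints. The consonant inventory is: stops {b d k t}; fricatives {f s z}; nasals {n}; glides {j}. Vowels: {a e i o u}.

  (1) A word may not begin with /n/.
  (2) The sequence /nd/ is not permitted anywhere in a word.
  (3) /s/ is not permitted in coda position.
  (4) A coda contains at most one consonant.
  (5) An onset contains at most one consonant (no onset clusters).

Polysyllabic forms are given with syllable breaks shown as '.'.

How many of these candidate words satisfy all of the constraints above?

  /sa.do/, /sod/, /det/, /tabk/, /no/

/sa.do/ — σ1 onset /s/, coda /∅/ ok; σ2 onset /d/, coda /∅/ ok → well-formed
/sod/ — σ1 onset /s/, coda /d/ ok → well-formed
/det/ — σ1 onset /d/, coda /t/ ok → well-formed
/tabk/ — violates constraint 4: syllable 1 coda /bk/ has 2 consonants (> 1) → ill-formed
/no/ — violates constraint 1: word begins with /n/ → ill-formed
Well-formed: /sa.do/, /sod/, /det/ → 3.

3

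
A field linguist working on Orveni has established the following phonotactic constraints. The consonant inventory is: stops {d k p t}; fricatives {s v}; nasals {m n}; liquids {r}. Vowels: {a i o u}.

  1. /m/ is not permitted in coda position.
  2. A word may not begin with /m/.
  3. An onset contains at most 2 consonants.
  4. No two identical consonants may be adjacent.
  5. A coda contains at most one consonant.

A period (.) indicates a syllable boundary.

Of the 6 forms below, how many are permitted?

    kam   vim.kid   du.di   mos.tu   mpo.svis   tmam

1

kam — violates constraint 1: syllable 1 coda contains /m/ → not permitted
vim.kid — violates constraint 1: syllable 1 coda contains /m/ → not permitted
du.di — σ1 onset /d/, coda /∅/ ok; σ2 onset /d/, coda /∅/ ok → permitted
mos.tu — violates constraint 2: word begins with /m/ → not permitted
mpo.svis — violates constraint 2: word begins with /m/ → not permitted
tmam — violates constraint 1: syllable 1 coda contains /m/ → not permitted
Permitted: du.di → 1.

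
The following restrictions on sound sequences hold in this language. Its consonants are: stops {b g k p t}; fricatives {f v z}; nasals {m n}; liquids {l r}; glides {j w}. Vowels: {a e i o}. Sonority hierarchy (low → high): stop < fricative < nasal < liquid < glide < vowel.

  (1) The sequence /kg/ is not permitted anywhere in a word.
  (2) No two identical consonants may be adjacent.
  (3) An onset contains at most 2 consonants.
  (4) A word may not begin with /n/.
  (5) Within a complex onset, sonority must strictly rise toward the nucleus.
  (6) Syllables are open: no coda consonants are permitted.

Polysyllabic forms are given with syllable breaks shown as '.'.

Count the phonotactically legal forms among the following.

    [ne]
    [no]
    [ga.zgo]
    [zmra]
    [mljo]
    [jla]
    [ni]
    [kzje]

[ne] — violates constraint 4: word begins with /n/ → phonotactically illegal
[no] — violates constraint 4: word begins with /n/ → phonotactically illegal
[ga.zgo] — violates constraint 5: syllable 2 onset /zg/: /z/ (fricative, 2) → /g/ (stop, 1) does not rise → phonotactically illegal
[zmra] — violates constraint 3: syllable 1 onset /zmr/ has 3 consonants (> 2) → phonotactically illegal
[mljo] — violates constraint 3: syllable 1 onset /mlj/ has 3 consonants (> 2) → phonotactically illegal
[jla] — violates constraint 5: syllable 1 onset /jl/: /j/ (glide, 5) → /l/ (liquid, 4) does not rise → phonotactically illegal
[ni] — violates constraint 4: word begins with /n/ → phonotactically illegal
[kzje] — violates constraint 3: syllable 1 onset /kzj/ has 3 consonants (> 2) → phonotactically illegal
No form is phonotactically legal → 0.

0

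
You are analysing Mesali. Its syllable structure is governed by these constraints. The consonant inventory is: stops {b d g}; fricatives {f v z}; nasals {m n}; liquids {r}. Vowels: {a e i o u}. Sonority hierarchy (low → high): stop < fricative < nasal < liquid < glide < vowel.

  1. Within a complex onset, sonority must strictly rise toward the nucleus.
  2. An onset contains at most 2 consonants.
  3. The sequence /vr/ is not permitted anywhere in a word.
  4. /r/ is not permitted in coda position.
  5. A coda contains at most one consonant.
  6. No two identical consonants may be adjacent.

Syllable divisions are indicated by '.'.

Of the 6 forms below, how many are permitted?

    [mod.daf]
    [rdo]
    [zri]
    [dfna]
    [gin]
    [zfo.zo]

2

[mod.daf] — violates constraint 6: adjacent identical consonants /dd/ → not permitted
[rdo] — violates constraint 1: syllable 1 onset /rd/: /r/ (liquid, 4) → /d/ (stop, 1) does not rise → not permitted
[zri] — σ1 onset /zr/ (2→4 rises), coda /∅/ ok → permitted
[dfna] — violates constraint 2: syllable 1 onset /dfn/ has 3 consonants (> 2) → not permitted
[gin] — σ1 onset /g/, coda /n/ ok → permitted
[zfo.zo] — violates constraint 1: syllable 1 onset /zf/: /z/ (fricative, 2) → /f/ (fricative, 2) does not rise → not permitted
Permitted: [zri], [gin] → 2.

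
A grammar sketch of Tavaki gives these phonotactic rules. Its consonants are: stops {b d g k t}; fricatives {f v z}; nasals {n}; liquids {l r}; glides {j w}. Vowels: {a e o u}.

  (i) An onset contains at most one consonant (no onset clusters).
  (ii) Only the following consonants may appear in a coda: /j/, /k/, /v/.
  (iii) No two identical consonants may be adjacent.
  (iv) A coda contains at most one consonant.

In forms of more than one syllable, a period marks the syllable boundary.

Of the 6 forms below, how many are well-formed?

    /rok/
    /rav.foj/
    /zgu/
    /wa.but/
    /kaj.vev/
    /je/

/rok/ — σ1 onset /r/, coda /k/ ok → well-formed
/rav.foj/ — σ1 onset /r/, coda /v/ ok; σ2 onset /f/, coda /j/ ok → well-formed
/zgu/ — violates constraint (i): syllable 1 onset /zg/ has 2 consonants (> 1) → ill-formed
/wa.but/ — violates constraint (ii): syllable 2 coda contains /t/, which is not a licensed coda consonant → ill-formed
/kaj.vev/ — σ1 onset /k/, coda /j/ ok; σ2 onset /v/, coda /v/ ok → well-formed
/je/ — σ1 onset /j/, coda /∅/ ok → well-formed
Well-formed: /rok/, /rav.foj/, /kaj.vev/, /je/ → 4.

4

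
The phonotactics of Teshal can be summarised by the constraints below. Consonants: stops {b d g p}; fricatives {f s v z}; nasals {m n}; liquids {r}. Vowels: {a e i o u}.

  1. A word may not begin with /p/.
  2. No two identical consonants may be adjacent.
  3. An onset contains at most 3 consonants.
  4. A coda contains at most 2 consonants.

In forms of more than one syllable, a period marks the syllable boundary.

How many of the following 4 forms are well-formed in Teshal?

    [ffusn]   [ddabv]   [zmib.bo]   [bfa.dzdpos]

[ffusn] — violates constraint 2: adjacent identical consonants /ff/ → ill-formed
[ddabv] — violates constraint 2: adjacent identical consonants /dd/ → ill-formed
[zmib.bo] — violates constraint 2: adjacent identical consonants /bb/ → ill-formed
[bfa.dzdpos] — violates constraint 3: syllable 2 onset /dzdp/ has 4 consonants (> 3) → ill-formed
No form is well-formed → 0.

0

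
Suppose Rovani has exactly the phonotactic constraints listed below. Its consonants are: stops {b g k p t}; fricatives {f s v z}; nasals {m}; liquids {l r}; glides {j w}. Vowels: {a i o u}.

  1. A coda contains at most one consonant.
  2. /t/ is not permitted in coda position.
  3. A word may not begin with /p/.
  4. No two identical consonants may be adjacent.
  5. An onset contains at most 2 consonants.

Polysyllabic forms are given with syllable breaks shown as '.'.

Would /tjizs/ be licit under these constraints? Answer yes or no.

no

/tjizs/ — violates constraint 1: syllable 1 coda /zs/ has 2 consonants (> 1) → illicit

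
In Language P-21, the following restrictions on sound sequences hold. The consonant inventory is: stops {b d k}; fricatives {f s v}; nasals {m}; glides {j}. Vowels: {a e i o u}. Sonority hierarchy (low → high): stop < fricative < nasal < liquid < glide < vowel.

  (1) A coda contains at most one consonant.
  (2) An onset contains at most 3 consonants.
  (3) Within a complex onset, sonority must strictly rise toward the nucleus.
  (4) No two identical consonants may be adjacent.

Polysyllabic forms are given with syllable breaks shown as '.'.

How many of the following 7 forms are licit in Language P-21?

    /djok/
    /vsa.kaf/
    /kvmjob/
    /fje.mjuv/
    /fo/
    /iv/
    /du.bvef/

5

/djok/ — σ1 onset /dj/ (1→5 rises), coda /k/ ok → licit
/vsa.kaf/ — violates constraint 3: syllable 1 onset /vs/: /v/ (fricative, 2) → /s/ (fricative, 2) does not rise → illicit
/kvmjob/ — violates constraint 2: syllable 1 onset /kvmj/ has 4 consonants (> 3) → illicit
/fje.mjuv/ — σ1 onset /fj/ (2→5 rises), coda /∅/ ok; σ2 onset /mj/ (3→5 rises), coda /v/ ok → licit
/fo/ — σ1 onset /f/, coda /∅/ ok → licit
/iv/ — σ1 onset /∅/, coda /v/ ok → licit
/du.bvef/ — σ1 onset /d/, coda /∅/ ok; σ2 onset /bv/ (1→2 rises), coda /f/ ok → licit
Licit: /djok/, /fje.mjuv/, /fo/, /iv/, /du.bvef/ → 5.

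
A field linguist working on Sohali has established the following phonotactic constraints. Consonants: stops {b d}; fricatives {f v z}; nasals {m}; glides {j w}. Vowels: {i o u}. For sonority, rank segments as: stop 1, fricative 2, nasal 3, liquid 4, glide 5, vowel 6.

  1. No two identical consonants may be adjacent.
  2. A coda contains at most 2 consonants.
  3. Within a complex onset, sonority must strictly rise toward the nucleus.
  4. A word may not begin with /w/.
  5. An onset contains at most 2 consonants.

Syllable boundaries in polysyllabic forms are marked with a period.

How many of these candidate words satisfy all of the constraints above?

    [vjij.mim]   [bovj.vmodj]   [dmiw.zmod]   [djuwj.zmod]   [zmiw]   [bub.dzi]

[vjij.mim] — σ1 onset /vj/ (2→5 rises), coda /j/ ok; σ2 onset /m/, coda /m/ ok → permitted
[bovj.vmodj] — σ1 onset /b/, coda /vj/ (2C) ok; σ2 onset /vm/ (2→3 rises), coda /dj/ (2C) ok → permitted
[dmiw.zmod] — σ1 onset /dm/ (1→3 rises), coda /w/ ok; σ2 onset /zm/ (2→3 rises), coda /d/ ok → permitted
[djuwj.zmod] — σ1 onset /dj/ (1→5 rises), coda /wj/ (2C) ok; σ2 onset /zm/ (2→3 rises), coda /d/ ok → permitted
[zmiw] — σ1 onset /zm/ (2→3 rises), coda /w/ ok → permitted
[bub.dzi] — σ1 onset /b/, coda /b/ ok; σ2 onset /dz/ (1→2 rises), coda /∅/ ok → permitted
Permitted: [vjij.mim], [bovj.vmodj], [dmiw.zmod], [djuwj.zmod], [zmiw], [bub.dzi] → 6.

6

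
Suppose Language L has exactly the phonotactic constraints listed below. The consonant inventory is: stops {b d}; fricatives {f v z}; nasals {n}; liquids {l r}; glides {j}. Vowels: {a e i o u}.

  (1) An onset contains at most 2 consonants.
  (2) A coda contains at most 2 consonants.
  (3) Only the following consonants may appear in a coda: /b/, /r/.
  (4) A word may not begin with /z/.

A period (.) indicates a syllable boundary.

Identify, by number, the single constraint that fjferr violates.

fjferr: syllable 1 onset /fjf/ has 3 consonants (> 2).
This is a violation of constraint 1: "An onset contains at most 2 consonants."
The remaining constraints (2, 3, 4) are satisfied.

1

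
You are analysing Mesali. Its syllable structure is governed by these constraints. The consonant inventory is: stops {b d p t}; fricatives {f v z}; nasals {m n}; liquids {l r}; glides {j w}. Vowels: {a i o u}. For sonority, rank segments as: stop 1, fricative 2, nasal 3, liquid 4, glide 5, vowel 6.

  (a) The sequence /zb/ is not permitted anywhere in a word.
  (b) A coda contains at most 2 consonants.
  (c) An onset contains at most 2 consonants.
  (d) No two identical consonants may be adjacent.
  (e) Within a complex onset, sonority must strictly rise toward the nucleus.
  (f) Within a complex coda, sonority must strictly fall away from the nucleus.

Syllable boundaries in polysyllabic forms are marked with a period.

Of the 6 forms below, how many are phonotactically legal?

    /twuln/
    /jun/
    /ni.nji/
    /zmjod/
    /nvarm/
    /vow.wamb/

/twuln/ — σ1 onset /tw/ (1→5 rises), coda /ln/ (4→3 falls) ok → phonotactically legal
/jun/ — σ1 onset /j/, coda /n/ ok → phonotactically legal
/ni.nji/ — σ1 onset /n/, coda /∅/ ok; σ2 onset /nj/ (3→5 rises), coda /∅/ ok → phonotactically legal
/zmjod/ — violates constraint (c): syllable 1 onset /zmj/ has 3 consonants (> 2) → phonotactically illegal
/nvarm/ — violates constraint (e): syllable 1 onset /nv/: /n/ (nasal, 3) → /v/ (fricative, 2) does not rise → phonotactically illegal
/vow.wamb/ — violates constraint (d): adjacent identical consonants /ww/ → phonotactically illegal
Phonotactically legal: /twuln/, /jun/, /ni.nji/ → 3.

3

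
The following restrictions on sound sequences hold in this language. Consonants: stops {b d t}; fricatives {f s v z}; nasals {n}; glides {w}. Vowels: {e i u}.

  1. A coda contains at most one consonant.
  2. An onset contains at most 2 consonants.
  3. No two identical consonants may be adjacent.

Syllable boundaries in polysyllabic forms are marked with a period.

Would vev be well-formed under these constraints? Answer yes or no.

vev — σ1 onset /v/, coda /v/ ok → well-formed

yes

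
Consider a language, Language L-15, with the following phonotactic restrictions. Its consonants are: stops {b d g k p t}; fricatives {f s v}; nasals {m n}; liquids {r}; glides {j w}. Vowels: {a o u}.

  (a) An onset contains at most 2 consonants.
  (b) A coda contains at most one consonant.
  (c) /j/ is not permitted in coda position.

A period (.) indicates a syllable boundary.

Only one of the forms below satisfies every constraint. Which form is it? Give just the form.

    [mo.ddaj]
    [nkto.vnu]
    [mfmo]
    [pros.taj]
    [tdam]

[mo.ddaj] — violates constraint (c): syllable 2 coda contains /j/ → illicit
[nkto.vnu] — violates constraint (a): syllable 1 onset /nkt/ has 3 consonants (> 2) → illicit
[mfmo] — violates constraint (a): syllable 1 onset /mfm/ has 3 consonants (> 2) → illicit
[pros.taj] — violates constraint (c): syllable 2 coda contains /j/ → illicit
[tdam] — σ1 onset /td/ (2C), coda /m/ ok → licit

[tdam]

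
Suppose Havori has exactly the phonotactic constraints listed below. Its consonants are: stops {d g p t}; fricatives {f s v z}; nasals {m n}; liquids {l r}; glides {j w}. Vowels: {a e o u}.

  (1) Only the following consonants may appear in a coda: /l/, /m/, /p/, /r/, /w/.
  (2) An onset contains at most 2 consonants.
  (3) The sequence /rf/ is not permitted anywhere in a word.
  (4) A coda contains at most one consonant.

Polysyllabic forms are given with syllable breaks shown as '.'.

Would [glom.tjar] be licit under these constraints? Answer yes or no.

[glom.tjar] — σ1 onset /gl/ (2C), coda /m/ ok; σ2 onset /tj/ (2C), coda /r/ ok → licit

yes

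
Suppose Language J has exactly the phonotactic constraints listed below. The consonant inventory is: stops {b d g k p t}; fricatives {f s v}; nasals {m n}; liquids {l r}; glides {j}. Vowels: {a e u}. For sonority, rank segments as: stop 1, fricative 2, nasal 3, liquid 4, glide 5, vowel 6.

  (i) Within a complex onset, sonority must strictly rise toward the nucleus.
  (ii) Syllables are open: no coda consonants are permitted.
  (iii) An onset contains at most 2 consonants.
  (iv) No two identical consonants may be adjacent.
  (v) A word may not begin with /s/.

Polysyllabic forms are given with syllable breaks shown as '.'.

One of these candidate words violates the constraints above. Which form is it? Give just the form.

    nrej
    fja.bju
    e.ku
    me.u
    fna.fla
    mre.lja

nrej

nrej — violates constraint (ii): syllable 1 coda /j/ has 1 consonant (> 0) → ill-formed
fja.bju — σ1 onset /fj/ (2→5 rises), coda /∅/ ok; σ2 onset /bj/ (1→5 rises), coda /∅/ ok → well-formed
e.ku — σ1 onset /∅/, coda /∅/ ok; σ2 onset /k/, coda /∅/ ok → well-formed
me.u — σ1 onset /m/, coda /∅/ ok; σ2 onset /∅/, coda /∅/ ok → well-formed
fna.fla — σ1 onset /fn/ (2→3 rises), coda /∅/ ok; σ2 onset /fl/ (2→4 rises), coda /∅/ ok → well-formed
mre.lja — σ1 onset /mr/ (3→4 rises), coda /∅/ ok; σ2 onset /lj/ (4→5 rises), coda /∅/ ok → well-formed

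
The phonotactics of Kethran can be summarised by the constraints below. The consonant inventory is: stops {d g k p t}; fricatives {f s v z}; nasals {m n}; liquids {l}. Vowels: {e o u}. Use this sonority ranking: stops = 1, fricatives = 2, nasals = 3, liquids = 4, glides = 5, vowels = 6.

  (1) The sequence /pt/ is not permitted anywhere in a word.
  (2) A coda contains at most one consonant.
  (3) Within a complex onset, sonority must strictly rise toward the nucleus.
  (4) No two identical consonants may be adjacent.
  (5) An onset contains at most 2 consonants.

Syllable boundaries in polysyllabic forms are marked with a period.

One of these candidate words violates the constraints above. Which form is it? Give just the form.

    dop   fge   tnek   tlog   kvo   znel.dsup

fge

dop — σ1 onset /d/, coda /p/ ok → phonotactically legal
fge — violates constraint 3: syllable 1 onset /fg/: /f/ (fricative, 2) → /g/ (stop, 1) does not rise → phonotactically illegal
tnek — σ1 onset /tn/ (1→3 rises), coda /k/ ok → phonotactically legal
tlog — σ1 onset /tl/ (1→4 rises), coda /g/ ok → phonotactically legal
kvo — σ1 onset /kv/ (1→2 rises), coda /∅/ ok → phonotactically legal
znel.dsup — σ1 onset /zn/ (2→3 rises), coda /l/ ok; σ2 onset /ds/ (1→2 rises), coda /p/ ok → phonotactically legal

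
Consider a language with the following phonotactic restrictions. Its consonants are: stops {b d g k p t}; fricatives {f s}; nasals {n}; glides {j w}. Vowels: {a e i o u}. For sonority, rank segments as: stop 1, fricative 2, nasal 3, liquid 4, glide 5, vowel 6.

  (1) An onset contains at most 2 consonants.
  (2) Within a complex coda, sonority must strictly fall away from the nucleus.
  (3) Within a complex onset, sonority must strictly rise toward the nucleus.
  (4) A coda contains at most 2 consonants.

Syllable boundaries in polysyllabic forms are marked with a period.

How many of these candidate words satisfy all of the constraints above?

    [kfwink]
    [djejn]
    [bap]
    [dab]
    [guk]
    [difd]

[kfwink] — violates constraint 1: syllable 1 onset /kfw/ has 3 consonants (> 2) → illicit
[djejn] — σ1 onset /dj/ (1→5 rises), coda /jn/ (5→3 falls) ok → licit
[bap] — σ1 onset /b/, coda /p/ ok → licit
[dab] — σ1 onset /d/, coda /b/ ok → licit
[guk] — σ1 onset /g/, coda /k/ ok → licit
[difd] — σ1 onset /d/, coda /fd/ (2→1 falls) ok → licit
Licit: [djejn], [bap], [dab], [guk], [difd] → 5.

5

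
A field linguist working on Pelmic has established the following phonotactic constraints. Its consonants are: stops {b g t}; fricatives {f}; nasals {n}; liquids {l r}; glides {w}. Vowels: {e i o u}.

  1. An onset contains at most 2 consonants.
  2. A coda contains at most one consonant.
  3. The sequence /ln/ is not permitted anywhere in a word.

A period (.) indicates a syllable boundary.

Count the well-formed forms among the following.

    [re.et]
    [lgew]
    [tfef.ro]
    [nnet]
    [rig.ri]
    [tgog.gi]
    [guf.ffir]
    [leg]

8

[re.et] — σ1 onset /r/, coda /∅/ ok; σ2 onset /∅/, coda /t/ ok → well-formed
[lgew] — σ1 onset /lg/ (2C), coda /w/ ok → well-formed
[tfef.ro] — σ1 onset /tf/ (2C), coda /f/ ok; σ2 onset /r/, coda /∅/ ok → well-formed
[nnet] — σ1 onset /nn/ (2C), coda /t/ ok → well-formed
[rig.ri] — σ1 onset /r/, coda /g/ ok; σ2 onset /r/, coda /∅/ ok → well-formed
[tgog.gi] — σ1 onset /tg/ (2C), coda /g/ ok; σ2 onset /g/, coda /∅/ ok → well-formed
[guf.ffir] — σ1 onset /g/, coda /f/ ok; σ2 onset /ff/ (2C), coda /r/ ok → well-formed
[leg] — σ1 onset /l/, coda /g/ ok → well-formed
Well-formed: [re.et], [lgew], [tfef.ro], [nnet], [rig.ri], [tgog.gi], [guf.ffir], [leg] → 8.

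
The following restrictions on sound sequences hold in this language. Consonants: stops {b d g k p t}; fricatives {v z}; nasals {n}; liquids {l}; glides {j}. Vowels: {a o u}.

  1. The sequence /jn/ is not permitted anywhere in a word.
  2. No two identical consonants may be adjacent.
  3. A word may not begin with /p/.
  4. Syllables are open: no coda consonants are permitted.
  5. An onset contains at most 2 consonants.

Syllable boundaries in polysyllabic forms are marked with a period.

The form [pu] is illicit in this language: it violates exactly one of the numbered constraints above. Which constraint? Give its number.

[pu]: word begins with /p/.
This is a violation of constraint 3: "A word may not begin with /p/."
The remaining constraints (1, 2, 4, 5) are satisfied.

3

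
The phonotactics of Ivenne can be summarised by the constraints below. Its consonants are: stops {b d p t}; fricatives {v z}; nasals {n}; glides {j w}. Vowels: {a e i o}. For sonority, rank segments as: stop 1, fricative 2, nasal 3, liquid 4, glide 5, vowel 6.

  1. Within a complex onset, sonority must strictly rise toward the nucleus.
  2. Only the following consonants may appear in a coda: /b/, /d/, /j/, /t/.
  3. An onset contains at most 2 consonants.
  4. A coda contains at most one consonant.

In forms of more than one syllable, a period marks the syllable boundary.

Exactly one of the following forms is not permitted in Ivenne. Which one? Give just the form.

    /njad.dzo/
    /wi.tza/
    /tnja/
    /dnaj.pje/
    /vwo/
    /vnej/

/tnja/

/njad.dzo/ — σ1 onset /nj/ (3→5 rises), coda /d/ ok; σ2 onset /dz/ (1→2 rises), coda /∅/ ok → permitted
/wi.tza/ — σ1 onset /w/, coda /∅/ ok; σ2 onset /tz/ (1→2 rises), coda /∅/ ok → permitted
/tnja/ — violates constraint 3: syllable 1 onset /tnj/ has 3 consonants (> 2) → not permitted
/dnaj.pje/ — σ1 onset /dn/ (1→3 rises), coda /j/ ok; σ2 onset /pj/ (1→5 rises), coda /∅/ ok → permitted
/vwo/ — σ1 onset /vw/ (2→5 rises), coda /∅/ ok → permitted
/vnej/ — σ1 onset /vn/ (2→3 rises), coda /j/ ok → permitted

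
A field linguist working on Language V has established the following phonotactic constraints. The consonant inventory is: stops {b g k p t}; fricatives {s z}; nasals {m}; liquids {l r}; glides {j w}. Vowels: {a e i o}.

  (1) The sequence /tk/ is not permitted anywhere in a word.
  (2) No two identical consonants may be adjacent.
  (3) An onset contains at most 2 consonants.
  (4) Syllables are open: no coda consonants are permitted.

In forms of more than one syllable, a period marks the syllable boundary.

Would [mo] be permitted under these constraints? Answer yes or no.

yes

[mo] — σ1 onset /m/, coda /∅/ ok → permitted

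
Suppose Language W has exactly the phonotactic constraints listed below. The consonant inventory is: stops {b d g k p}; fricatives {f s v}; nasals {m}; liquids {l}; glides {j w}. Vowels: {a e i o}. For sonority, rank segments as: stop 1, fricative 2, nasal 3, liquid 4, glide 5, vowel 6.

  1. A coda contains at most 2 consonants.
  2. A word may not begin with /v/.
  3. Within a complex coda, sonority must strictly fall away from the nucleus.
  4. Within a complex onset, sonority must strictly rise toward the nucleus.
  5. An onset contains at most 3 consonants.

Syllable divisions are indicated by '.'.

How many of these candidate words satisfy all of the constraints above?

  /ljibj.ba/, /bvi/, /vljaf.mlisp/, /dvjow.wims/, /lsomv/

2

/ljibj.ba/ — violates constraint 3: syllable 1 coda /bj/: /b/ (stop, 1) → /j/ (glide, 5) does not fall → illicit
/bvi/ — σ1 onset /bv/ (1→2 rises), coda /∅/ ok → licit
/vljaf.mlisp/ — violates constraint 2: word begins with /v/ → illicit
/dvjow.wims/ — σ1 onset /dvj/ (1→2→5 rises), coda /w/ ok; σ2 onset /w/, coda /ms/ (3→2 falls) ok → licit
/lsomv/ — violates constraint 4: syllable 1 onset /ls/: /l/ (liquid, 4) → /s/ (fricative, 2) does not rise → illicit
Licit: /bvi/, /dvjow.wims/ → 2.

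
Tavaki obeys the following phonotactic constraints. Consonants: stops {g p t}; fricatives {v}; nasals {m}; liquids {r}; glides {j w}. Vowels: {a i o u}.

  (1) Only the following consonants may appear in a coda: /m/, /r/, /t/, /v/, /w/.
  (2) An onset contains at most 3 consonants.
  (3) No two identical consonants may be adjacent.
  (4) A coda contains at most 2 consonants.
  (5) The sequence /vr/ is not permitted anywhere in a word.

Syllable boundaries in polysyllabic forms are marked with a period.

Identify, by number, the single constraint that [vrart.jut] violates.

[vrart.jut]: contains banned sequence /vr/.
This is a violation of constraint 5: "The sequence /vr/ is not permitted anywhere in a word."
The remaining constraints (1, 2, 3, 4) are satisfied.

5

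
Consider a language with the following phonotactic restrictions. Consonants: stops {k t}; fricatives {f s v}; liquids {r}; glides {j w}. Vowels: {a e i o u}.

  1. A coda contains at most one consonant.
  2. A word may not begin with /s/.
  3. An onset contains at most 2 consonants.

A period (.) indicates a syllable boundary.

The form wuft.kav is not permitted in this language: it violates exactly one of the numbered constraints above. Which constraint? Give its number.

1

wuft.kav: syllable 1 coda /ft/ has 2 consonants (> 1).
This is a violation of constraint 1: "A coda contains at most one consonant."
The remaining constraints (2, 3) are satisfied.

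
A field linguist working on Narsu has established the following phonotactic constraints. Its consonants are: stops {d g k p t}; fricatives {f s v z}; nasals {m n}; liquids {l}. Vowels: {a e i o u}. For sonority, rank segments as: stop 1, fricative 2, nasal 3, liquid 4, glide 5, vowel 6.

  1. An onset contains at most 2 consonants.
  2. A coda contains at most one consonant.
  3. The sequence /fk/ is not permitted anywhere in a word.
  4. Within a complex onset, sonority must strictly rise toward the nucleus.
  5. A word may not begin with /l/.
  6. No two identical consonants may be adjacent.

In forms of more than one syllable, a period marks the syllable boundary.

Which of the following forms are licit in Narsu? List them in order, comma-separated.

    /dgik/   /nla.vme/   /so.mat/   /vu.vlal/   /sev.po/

/nla.vme/, /so.mat/, /vu.vlal/, /sev.po/

/dgik/ — violates constraint 4: syllable 1 onset /dg/: /d/ (stop, 1) → /g/ (stop, 1) does not rise → illicit
/nla.vme/ — σ1 onset /nl/ (3→4 rises), coda /∅/ ok; σ2 onset /vm/ (2→3 rises), coda /∅/ ok → licit
/so.mat/ — σ1 onset /s/, coda /∅/ ok; σ2 onset /m/, coda /t/ ok → licit
/vu.vlal/ — σ1 onset /v/, coda /∅/ ok; σ2 onset /vl/ (2→4 rises), coda /l/ ok → licit
/sev.po/ — σ1 onset /s/, coda /v/ ok; σ2 onset /p/, coda /∅/ ok → licit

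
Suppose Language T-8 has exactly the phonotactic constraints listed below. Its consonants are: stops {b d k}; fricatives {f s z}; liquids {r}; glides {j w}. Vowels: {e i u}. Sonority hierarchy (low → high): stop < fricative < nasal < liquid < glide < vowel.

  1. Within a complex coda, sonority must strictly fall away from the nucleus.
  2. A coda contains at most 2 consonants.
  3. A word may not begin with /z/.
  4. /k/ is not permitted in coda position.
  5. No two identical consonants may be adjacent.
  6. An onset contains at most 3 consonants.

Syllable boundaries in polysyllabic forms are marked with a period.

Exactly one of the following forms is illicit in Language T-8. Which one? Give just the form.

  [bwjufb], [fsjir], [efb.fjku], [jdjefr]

[jdjefr]

[bwjufb] — σ1 onset /bwj/ (3C), coda /fb/ (2→1 falls) ok → licit
[fsjir] — σ1 onset /fsj/ (3C), coda /r/ ok → licit
[efb.fjku] — σ1 onset /∅/, coda /fb/ (2→1 falls) ok; σ2 onset /fjk/ (3C), coda /∅/ ok → licit
[jdjefr] — violates constraint 1: syllable 1 coda /fr/: /f/ (fricative, 2) → /r/ (liquid, 4) does not fall → illicit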